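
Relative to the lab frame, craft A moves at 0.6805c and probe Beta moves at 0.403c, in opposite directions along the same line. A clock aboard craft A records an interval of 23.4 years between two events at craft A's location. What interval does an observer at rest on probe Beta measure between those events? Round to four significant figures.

Speed of craft A in probe Beta's frame: u = (v_A + v_B)/(1 + v_A v_B/c²) = (0.6805 + 0.403)/(1 + 0.6805×0.403) = 1.0835/1.2742415 = 0.85031; |u| = 0.85031c.
At |u| = 0.85031c, γ = (1 − 0.723027)^(−1/2) = 1.9001.
The clock on craft A records proper time, so probe Beta measures Δt = γΔτ = 1.9001 × 23.4 = 44.46 years.

44.46 years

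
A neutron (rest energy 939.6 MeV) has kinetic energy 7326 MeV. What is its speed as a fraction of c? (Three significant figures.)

γ = 1 + K/(mc²) = 1 + 7326/939.6 = 8.7969.
β = √(1 − 1/γ²) = √(1 − 0.0129223) = √0.9870777 = 0.994.

0.994c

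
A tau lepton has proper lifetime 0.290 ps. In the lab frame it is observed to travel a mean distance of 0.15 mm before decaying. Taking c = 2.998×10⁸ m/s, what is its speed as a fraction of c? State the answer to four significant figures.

0.8652c

d = βγcτ ⇒ βγ = d/(cτ) = 1.500×10^-4 m / (8.6942×10^-5 m) = 1.7253.
β = (βγ)/√(1+(βγ)²) = 1.7253/√3.97666 = 0.8652.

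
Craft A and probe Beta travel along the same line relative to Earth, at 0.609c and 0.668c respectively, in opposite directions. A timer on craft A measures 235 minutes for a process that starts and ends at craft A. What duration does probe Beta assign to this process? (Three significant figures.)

Speed of craft A in probe Beta's frame: u = (v_A + v_B)/(1 + v_A v_B/c²) = (0.609 + 0.668)/(1 + 0.609×0.668) = 1.277/1.406812 = 0.90773; |u| = 0.90773c.
γ for this relative speed: γ = 1/√(1 − 0.823974) = 2.3835.
The clock on craft A records proper time, so probe Beta measures Δt = γΔτ = 2.3835 × 235 = 560 minutes.

560 minutes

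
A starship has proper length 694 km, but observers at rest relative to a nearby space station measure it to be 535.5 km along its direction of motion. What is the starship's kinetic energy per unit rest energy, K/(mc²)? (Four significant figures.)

Length contraction gives γ = L₀/L = 694/535.5 = 1.29599.
K/(mc²) = γ − 1 = 1.29599 − 1 = 0.2960.

0.2960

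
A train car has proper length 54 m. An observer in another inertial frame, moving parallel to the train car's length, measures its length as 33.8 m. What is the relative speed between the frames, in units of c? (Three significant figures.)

Length contraction gives γ = L₀/L = 54/33.8 = 1.5976.
β = √(1 − 1/γ²) = √0.6082 = 0.780.

0.780c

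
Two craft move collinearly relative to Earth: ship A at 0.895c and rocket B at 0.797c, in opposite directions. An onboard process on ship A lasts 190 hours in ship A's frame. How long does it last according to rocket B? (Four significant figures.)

1208 hours

The velocity of ship A relative to rocket B is (0.895 + 0.797)c / (1 + 0.895×0.797) = 0.98756c; relative speed 0.98756c.
γ for this relative speed: γ = 1/√(1 − 0.975275) = 6.3596.
Ship A's interval is proper; time dilation gives Δt_B = γΔτ = 6.3596 × 190 hours = 1208 hours.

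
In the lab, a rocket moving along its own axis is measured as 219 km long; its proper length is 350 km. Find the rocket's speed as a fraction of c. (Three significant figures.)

Length contraction gives γ = L₀/L = 350/219 = 1.5982.
β = √(1 − 1/γ²) = √0.608495 = 0.780.

0.780c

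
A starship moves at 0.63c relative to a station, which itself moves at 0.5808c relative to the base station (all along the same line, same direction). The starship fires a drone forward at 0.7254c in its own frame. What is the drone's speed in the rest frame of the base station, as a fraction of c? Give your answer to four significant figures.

Apply u = (u'+v)/(1+u'v) twice. Drone in the station frame: (0.7254+0.63)/(1+0.7254·0.63) = 1.3554/1.457002 = 0.93027c.
That velocity, transformed to the rest frame of the base station: (0.93027+0.5808)/(1+0.93027·0.5808) = 1.51107/1.540300816 = 0.98102c.

0.9810c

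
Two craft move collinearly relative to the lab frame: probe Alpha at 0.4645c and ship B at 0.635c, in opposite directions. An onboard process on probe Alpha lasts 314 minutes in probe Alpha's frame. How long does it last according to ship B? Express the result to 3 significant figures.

Speed of probe Alpha in ship B's frame: u = (v_A + v_B)/(1 + v_A v_B/c²) = (0.4645 + 0.635)/(1 + 0.4645×0.635) = 1.0995/1.2949575 = 0.84906; |u| = 0.84906c.
γ for this relative speed: γ = 1/√(1 − 0.720903) = 1.8929.
Probe Alpha's interval is proper; time dilation gives Δt_B = γΔτ = 1.8929 × 314 minutes = 594 minutes.

594 minutes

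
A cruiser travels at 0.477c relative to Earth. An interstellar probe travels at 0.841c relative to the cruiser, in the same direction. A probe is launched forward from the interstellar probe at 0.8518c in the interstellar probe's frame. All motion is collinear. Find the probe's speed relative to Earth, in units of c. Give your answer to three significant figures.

Apply u = (u'+v)/(1+u'v) twice. Probe in the cruiser frame: (0.8518+0.841)/(1+0.8518·0.841) = 1.6928/1.7163638 = 0.98627c.
That velocity, transformed to the rest frame of Earth: (0.98627+0.477)/(1+0.98627·0.477) = 1.46327/1.47045079 = 0.99512c.

0.995c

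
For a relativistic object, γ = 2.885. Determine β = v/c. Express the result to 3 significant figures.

β = √(1 − 1/γ²) = √(1 − 1/8.323225) = √0.879854 = 0.938.

0.938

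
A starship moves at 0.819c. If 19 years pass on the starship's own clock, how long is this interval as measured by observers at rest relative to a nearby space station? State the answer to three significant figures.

β² = 0.670761, so γ = 1/√0.329239 = 1.7428.
The onboard clock measures proper time, so the interval in the rest frame of a nearby space station is dilated: Δt = γ·Δτ = 1.7428 × 19 years = 33.1 years.

33.1 years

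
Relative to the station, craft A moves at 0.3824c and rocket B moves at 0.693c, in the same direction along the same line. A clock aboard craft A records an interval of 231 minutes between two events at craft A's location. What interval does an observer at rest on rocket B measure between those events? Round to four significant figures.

254.9 minutes

Speed of craft A in rocket B's frame: u = (v_A − v_B)/(1 − v_A v_B/c²) = (0.3824 − 0.693)/(1 − 0.3824×0.693) = −0.3106/0.7349968 = −0.42259; |u| = 0.42259c.
At |u| = 0.42259c, γ = (1 − 0.178582)^(−1/2) = 1.1034.
The clock on craft A records proper time, so rocket B measures Δt = γΔτ = 1.1034 × 231 = 254.9 minutes.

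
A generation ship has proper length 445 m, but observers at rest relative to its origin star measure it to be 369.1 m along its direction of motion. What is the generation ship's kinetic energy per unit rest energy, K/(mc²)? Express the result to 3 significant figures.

0.206

Length contraction gives γ = L₀/L = 445/369.1 = 1.20564.
K/(mc²) = γ − 1 = 1.20564 − 1 = 0.206.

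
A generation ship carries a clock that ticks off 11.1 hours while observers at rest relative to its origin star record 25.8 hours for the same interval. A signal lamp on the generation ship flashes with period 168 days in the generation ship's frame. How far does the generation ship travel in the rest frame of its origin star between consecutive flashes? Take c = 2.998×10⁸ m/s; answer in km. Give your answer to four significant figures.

9.131×10^12 km

From Δt = γΔτ: γ = 25.8/11.1 = 2.32432.
β = √(1 − 1/γ²) = 0.90272. Lab-frame period = γτ = 2.32432×168 days = 390.49 days. Distance = βc × γτ = 0.90272 × 2.998×10⁸ m/s × 33738336 s = 9.1308×10^15 m = 9.131×10^12 km.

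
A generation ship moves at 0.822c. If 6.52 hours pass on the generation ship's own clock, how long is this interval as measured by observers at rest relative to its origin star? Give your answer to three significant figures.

γ = 1/√(1 − β²) = 1/√(1 − 0.675684) = 1/√0.324316 = 1/0.569487 = 1.756.
The onboard clock measures proper time, so the interval in the rest frame of its origin star is dilated: Δt = γ·Δτ = 1.756 × 6.52 hours = 11.4 hours.

11.4 hours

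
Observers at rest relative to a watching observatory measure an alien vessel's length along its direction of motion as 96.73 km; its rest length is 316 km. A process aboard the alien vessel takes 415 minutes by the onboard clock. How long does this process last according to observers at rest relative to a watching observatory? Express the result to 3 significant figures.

From L = L₀/γ: γ = 316/96.73 = 3.26683.
The same γ dilates the second interval: 3.26683 × 415 minutes = 1360 minutes.

1360 minutes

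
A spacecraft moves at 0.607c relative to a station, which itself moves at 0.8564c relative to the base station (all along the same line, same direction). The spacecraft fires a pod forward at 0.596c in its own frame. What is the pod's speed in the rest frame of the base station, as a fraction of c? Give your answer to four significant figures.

0.9905c

Apply u = (u'+v)/(1+u'v) twice. Pod in the station frame: (0.596+0.607)/(1+0.596·0.607) = 1.203/1.361772 = 0.88341c.
That velocity, transformed to the rest frame of the base station: (0.88341+0.8564)/(1+0.88341·0.8564) = 1.73981/1.756552324 = 0.99047c.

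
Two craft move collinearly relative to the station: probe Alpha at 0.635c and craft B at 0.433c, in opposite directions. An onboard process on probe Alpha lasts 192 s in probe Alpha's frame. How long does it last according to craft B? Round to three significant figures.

Speed of probe Alpha in craft B's frame: u = (v_A + v_B)/(1 + v_A v_B/c²) = (0.635 + 0.433)/(1 + 0.635×0.433) = 1.068/1.274955 = 0.83768; |u| = 0.83768c.
At |u| = 0.83768c, γ = (1 − 0.701708)^(−1/2) = 1.831.
Probe Alpha's interval is proper; time dilation gives Δt_B = γΔτ = 1.831 × 192 s = 352 s.

352 s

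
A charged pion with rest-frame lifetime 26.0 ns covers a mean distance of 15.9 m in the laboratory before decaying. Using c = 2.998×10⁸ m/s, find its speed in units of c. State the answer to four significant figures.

Let x = d/(cτ) = 15.90 m / (2.998×10⁸ m/s × 2.600×10^-8 s) = 2.0398. Since d = βγcτ, x = βγ = β/√(1−β²).
Solving: β² = x²/(1+x²) = 4.16078/5.16078 = 0.806231, so β = 0.8979.

0.8979c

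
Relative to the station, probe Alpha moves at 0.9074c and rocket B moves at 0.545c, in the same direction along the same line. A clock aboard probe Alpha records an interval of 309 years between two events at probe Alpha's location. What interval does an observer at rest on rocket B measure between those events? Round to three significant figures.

Speed of probe Alpha in rocket B's frame: u = (v_A − v_B)/(1 − v_A v_B/c²) = (0.9074 − 0.545)/(1 − 0.9074×0.545) = 0.3624/0.505467 = 0.71696; |u| = 0.71696c.
At |u| = 0.71696c, γ = (1 − 0.514032)^(−1/2) = 1.4345.
The clock on probe Alpha records proper time, so rocket B measures Δt = γΔτ = 1.4345 × 309 = 443 years.

443 years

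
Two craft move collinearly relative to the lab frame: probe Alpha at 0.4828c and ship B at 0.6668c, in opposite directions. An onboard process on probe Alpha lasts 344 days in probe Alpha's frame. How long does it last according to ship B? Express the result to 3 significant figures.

697 days

Speed of probe Alpha in ship B's frame: u = (v_A + v_B)/(1 + v_A v_B/c²) = (0.4828 + 0.6668)/(1 + 0.4828×0.6668) = 1.1496/1.32193104 = 0.86964; |u| = 0.86964c.
γ for this relative speed: γ = 1/√(1 − 0.756274) = 2.0256.
The clock on probe Alpha records proper time, so ship B measures Δt = γΔτ = 2.0256 × 344 = 697 days.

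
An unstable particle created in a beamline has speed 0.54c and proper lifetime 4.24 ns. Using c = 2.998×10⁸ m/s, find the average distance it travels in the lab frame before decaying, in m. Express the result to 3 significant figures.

γ = 1/√(1 − β²) = 1/√(1 − 0.2916) = 1/√0.7084 = 1/0.841665 = 1.1881.
Lab-frame lifetime: Δt = γτ = 1.1881 × 4.24 ns = 5.0375 ns.
Distance: d = vΔt = 0.54 × 2.998×10⁸ m/s × 5.0375×10^-9 s = 0.816 m.

0.816 m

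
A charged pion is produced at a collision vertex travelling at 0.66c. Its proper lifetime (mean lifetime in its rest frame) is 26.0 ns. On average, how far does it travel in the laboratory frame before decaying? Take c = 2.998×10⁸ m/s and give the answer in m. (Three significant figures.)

With β = 0.66, γ = 1/√(1 − 0.66²) = 1/√0.5644 = 1.3311.
Lab-frame lifetime: Δt = γτ = 1.3311 × 26.0 ns = 34.609 ns.
Distance: d = vΔt = 0.66 × 2.998×10⁸ m/s × 3.4609×10^-8 s = 6.85 m.

6.85 m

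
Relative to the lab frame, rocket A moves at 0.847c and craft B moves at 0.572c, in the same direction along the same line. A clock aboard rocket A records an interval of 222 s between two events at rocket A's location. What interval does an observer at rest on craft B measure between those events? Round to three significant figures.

Speed of rocket A in craft B's frame: u = (v_A − v_B)/(1 − v_A v_B/c²) = (0.847 − 0.572)/(1 − 0.847×0.572) = 0.275/0.515516 = 0.53345; |u| = 0.53345c.
γ for this relative speed: γ = 1/√(1 − 0.284569) = 1.1823.
The clock on rocket A records proper time, so craft B measures Δt = γΔτ = 1.1823 × 222 = 262 s.

262 s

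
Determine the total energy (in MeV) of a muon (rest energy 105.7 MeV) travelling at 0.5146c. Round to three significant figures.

123 MeV

With β = 0.5146, γ = 1/√(1 − 0.5146²) = 1/√0.73518684 = 1.1663.
Total energy: E = γmc² = 1.1663 × 105.7 MeV = 123 MeV.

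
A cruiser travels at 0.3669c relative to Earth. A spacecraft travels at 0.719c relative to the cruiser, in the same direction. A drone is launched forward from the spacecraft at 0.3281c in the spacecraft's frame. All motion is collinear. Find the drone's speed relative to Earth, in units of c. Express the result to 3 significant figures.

Compose velocities in two stages. Stage 1 (into S'): u₁ = (0.3281+0.719)/(1+0.3281×0.719) = 0.84723.
Stage 2 (into S): u = (0.84723+0.3669)/(1+0.84723×0.3669) = 0.92622, so the speed is 0.926c.

0.926c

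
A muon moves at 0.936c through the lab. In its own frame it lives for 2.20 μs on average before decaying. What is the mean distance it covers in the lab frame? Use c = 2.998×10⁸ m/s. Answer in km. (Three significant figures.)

With β = 0.936, γ = 1/√(1 − 0.936²) = 1/√0.123904 = 2.8409.
Lab-frame lifetime: Δt = γτ = 2.8409 × 2.20 μs = 6.25 μs.
Distance: d = vΔt = 0.936 × 2.998×10⁸ m/s × 6.2500×10^-6 s = 1750 m = 1.75 km.

1.75 km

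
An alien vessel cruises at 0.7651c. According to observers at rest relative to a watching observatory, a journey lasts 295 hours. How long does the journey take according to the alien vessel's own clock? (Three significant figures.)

190 hours

γ = 1/√(1 − β²) = 1/√(1 − 0.58537801) = 1/√0.41462199 = 1/0.643911 = 1.553.
The moving clock records proper time: Δτ = Δt/γ = 295/1.553 = 190 hours.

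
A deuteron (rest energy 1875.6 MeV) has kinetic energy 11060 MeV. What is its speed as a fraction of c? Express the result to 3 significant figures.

0.989c

K = (γ−1)mc², so γ = 1 + 11060/1875.6 = 6.8968.
Then v/c = √(1 − γ⁻²) = √(1 − 0.0210235) = √0.9789765 = 0.989.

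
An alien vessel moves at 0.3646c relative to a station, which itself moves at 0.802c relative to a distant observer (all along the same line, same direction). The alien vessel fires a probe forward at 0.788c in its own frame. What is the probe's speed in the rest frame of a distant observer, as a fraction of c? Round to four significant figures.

Compose velocities in two stages. Stage 1 (into S'): u₁ = (0.788+0.3646)/(1+0.788×0.3646) = 0.89536.
Stage 2 (into S): u = (0.89536+0.802)/(1+0.89536×0.802) = 0.98794, so the speed is 0.9879c.

0.9879c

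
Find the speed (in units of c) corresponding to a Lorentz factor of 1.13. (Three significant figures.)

0.466c

β = √(1 − 1/γ²) = √(1 − 1/1.2769) = √0.216853 = 0.466.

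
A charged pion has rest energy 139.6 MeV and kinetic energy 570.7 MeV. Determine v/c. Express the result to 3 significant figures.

γ = 1 + K/(mc²) = 1 + 570.7/139.6 = 5.0881.
β = √(1 − 1/γ²) = √(1 − 0.0386268) = √0.9613732 = 0.980.

0.980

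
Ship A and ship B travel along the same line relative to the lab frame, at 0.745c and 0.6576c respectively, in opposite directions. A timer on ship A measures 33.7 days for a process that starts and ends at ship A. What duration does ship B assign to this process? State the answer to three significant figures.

99.9 days

The velocity of ship A relative to ship B is (0.745 + 0.6576)c / (1 + 0.745×0.6576) = 0.9414c; relative speed 0.9414c.
At |u| = 0.9414c, γ = (1 − 0.886234)^(−1/2) = 2.9648.
Ship A's interval is proper; time dilation gives Δt_B = γΔτ = 2.9648 × 33.7 days = 99.9 days.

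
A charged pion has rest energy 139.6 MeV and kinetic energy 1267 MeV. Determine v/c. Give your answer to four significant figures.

0.9951

K = (γ−1)mc², so γ = 1 + 1267/139.6 = 10.076.
Then v/c = √(1 − γ⁻²) = √(1 − 0.00984972) = √0.99015028 = 0.9951.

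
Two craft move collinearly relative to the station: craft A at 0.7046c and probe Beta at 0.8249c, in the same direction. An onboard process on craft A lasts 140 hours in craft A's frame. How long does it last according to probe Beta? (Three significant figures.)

146 hours

Transform craft A's velocity into probe Beta's frame: (0.7046 − 0.8249)/(1 − 0.7046·0.8249) = −0.1203/0.41877546, so the relative speed is 0.28727c.
γ for this relative speed: γ = 1/√(1 − 0.0825241) = 1.044.
Craft A's interval is proper; time dilation gives Δt_B = γΔτ = 1.044 × 140 hours = 146 hours.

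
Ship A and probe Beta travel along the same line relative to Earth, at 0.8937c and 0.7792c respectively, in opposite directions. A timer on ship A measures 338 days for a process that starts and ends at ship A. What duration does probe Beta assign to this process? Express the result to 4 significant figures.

The velocity of ship A relative to probe Beta is (0.8937 + 0.7792)c / (1 + 0.8937×0.7792) = 0.98616c; relative speed 0.98616c.
γ for this relative speed: γ = 1/√(1 − 0.972512) = 6.0315.
The clock on ship A records proper time, so probe Beta measures Δt = γΔτ = 6.0315 × 338 = 2039 days.

2039 days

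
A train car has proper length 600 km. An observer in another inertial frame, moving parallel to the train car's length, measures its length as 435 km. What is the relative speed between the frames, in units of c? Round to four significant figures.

Length contraction gives γ = L₀/L = 600/435 = 1.3793.
β = √(1 − 1/γ²) = √0.474367 = 0.6887.

0.6887c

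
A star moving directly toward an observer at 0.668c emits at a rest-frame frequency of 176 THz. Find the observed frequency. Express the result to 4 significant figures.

394.5 THz

Relativistic Doppler (source moving toward): f_obs = f_src · √((1+β)/(1−β)).
With β = 0.668: factor = √(1.668/0.332) = 2.2414.
f_obs = 176 × 2.2414 = 394.5 THz.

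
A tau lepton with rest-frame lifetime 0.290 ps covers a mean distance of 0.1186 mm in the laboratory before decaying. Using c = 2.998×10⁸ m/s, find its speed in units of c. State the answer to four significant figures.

Let x = d/(cτ) = 1.186×10^-4 m / (2.998×10⁸ m/s × 2.900×10^-13 s) = 1.3641. Since d = βγcτ, x = βγ = β/√(1−β²).
Solving: β² = x²/(1+x²) = 1.86077/2.86077 = 0.650444, so β = 0.8065.

0.8065c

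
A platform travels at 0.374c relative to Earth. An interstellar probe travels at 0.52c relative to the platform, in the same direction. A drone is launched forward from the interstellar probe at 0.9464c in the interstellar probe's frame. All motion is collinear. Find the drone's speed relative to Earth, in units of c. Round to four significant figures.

0.9921c

Apply u = (u'+v)/(1+u'v) twice. Drone in the platform frame: (0.9464+0.52)/(1+0.9464·0.52) = 1.4664/1.492128 = 0.98276c.
That velocity, transformed to the rest frame of Earth: (0.98276+0.374)/(1+0.98276·0.374) = 1.35676/1.36755224 = 0.99211c.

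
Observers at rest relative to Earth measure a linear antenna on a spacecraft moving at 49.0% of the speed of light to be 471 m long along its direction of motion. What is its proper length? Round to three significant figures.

γ = 1/√(1 − β²) = 1/√(1 − 0.2401) = 1/√0.7599 = 1/0.871722 = 1.1472.
Proper length: L₀ = γ·L = 1.1472 × 471 = 540 m.

540 m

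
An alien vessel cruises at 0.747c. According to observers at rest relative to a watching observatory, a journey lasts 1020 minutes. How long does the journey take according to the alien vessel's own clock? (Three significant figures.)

678 minutes

β² = 0.558009, so γ = 1/√0.441991 = 1.5042.
The alien vessel's clock runs slow as seen from a watching observatory, so Δτ = Δt/γ = 1020/1.5042 = 678 minutes.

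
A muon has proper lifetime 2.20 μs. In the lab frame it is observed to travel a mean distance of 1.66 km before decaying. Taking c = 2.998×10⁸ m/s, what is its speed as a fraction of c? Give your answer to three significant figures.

Lab distance = (lab lifetime)·v = γτ·βc, so βγ = d/(cτ) = 1660/(2.998×10⁸ × 2.200×10^-6) = 2.5168.
With βγ = 2.5168: γ² = 1 + (βγ)² = 7.33428, and β = (βγ)/γ = 2.5168/2.70819 = 0.929.

0.929c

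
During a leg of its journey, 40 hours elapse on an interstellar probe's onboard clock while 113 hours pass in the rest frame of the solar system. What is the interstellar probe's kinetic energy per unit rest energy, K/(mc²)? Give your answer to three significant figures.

γ = Δt/Δτ = 113/40 = 2.825.
Since K = (γ−1)mc², K/(mc²) = 2.825 − 1 = 1.83.

1.83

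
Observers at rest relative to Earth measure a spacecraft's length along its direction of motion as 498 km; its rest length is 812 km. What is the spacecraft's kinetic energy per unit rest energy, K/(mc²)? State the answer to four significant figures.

0.6305

γ = L₀/L = 812/498 = 1.63052.
Since K = (γ−1)mc², K/(mc²) = 1.63052 − 1 = 0.6305.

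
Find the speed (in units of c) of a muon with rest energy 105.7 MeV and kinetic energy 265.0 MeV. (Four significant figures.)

0.9585c

K = (γ−1)mc², so γ = 1 + 265.0/105.7 = 3.5071.
Then v/c = √(1 − γ⁻²) = √(1 − 0.0813025) = √0.9186975 = 0.9585.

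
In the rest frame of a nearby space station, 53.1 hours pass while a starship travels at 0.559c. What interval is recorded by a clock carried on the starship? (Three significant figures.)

44.0 hours

γ = 1/√(1 − β²) = 1/√(1 − 0.312481) = 1/√0.687519 = 1/0.829168 = 1.206.
The moving clock records proper time: Δτ = Δt/γ = 53.1/1.206 = 44.0 hours.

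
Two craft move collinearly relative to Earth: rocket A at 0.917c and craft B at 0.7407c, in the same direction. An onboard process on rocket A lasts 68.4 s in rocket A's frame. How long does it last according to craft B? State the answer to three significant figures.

Transform rocket A's velocity into craft B's frame: (0.917 − 0.7407)/(1 − 0.917·0.7407) = 0.1763/0.3207781, so the relative speed is 0.5496c.
γ for this relative speed: γ = 1/√(1 − 0.30206) = 1.197.
The clock on rocket A records proper time, so craft B measures Δt = γΔτ = 1.197 × 68.4 = 81.9 s.

81.9 s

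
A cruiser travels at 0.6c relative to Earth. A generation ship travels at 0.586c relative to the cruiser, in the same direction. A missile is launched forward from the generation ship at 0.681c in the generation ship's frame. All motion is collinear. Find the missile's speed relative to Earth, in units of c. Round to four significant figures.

0.9755c

First combine the missile and generation ship (S''→S'): u₁ = (0.681 + 0.586)/(1 + 0.681×0.586) = 1.267/1.399066 = 0.9056.
Then combine with the cruiser (S'→S): u = (0.9056 + 0.6)/(1 + 0.9056×0.6) = 1.5056/1.54336 = 0.97553.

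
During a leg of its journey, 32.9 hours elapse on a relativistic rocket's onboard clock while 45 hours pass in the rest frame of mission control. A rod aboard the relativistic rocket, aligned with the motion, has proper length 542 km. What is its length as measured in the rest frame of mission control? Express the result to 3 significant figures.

396 km

The time-dilation ratio gives γ = 45/32.9 = 1.36778.
The rod contracts by the same γ: 542 km / 1.36778 = 396 km.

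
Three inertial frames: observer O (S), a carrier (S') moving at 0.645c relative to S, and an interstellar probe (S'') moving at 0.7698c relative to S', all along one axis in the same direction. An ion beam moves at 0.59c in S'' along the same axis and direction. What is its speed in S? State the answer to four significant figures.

0.9856c

Apply u = (u'+v)/(1+u'v) twice. Ion beam in the carrier frame: (0.59+0.7698)/(1+0.59·0.7698) = 1.3598/1.454182 = 0.9351c.
That velocity, transformed to the rest frame of observer O: (0.9351+0.645)/(1+0.9351·0.645) = 1.5801/1.6031395 = 0.98563c.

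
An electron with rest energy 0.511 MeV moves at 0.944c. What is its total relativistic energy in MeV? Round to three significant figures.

With β = 0.944, γ = 1/√(1 − 0.944²) = 1/√0.108864 = 3.0308.
Total energy: E = γmc² = 3.0308 × 0.511 MeV = 1.55 MeV.

1.55 MeV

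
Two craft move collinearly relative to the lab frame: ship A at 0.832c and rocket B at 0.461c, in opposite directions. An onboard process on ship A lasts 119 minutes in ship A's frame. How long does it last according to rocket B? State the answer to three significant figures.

334 minutes

Speed of ship A in rocket B's frame: u = (v_A + v_B)/(1 + v_A v_B/c²) = (0.832 + 0.461)/(1 + 0.832×0.461) = 1.293/1.383552 = 0.93455; |u| = 0.93455c.
γ for this relative speed: γ = 1/√(1 − 0.873384) = 2.8103.
The clock on ship A records proper time, so rocket B measures Δt = γΔτ = 2.8103 × 119 = 334 minutes.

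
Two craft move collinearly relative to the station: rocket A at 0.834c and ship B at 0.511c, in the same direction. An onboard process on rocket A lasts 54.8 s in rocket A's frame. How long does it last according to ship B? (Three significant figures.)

Transform rocket A's velocity into ship B's frame: (0.834 − 0.511)/(1 − 0.834·0.511) = 0.323/0.573826, so the relative speed is 0.56289c.
At |u| = 0.56289c, γ = (1 − 0.316845)^(−1/2) = 1.2099.
The clock on rocket A records proper time, so ship B measures Δt = γΔτ = 1.2099 × 54.8 = 66.3 s.

66.3 s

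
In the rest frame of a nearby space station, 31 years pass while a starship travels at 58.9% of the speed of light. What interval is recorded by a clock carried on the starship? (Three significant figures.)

γ = 1/√(1 − β²) = 1/√(1 − 0.346921) = 1/√0.653079 = 1/0.808133 = 1.2374.
The moving clock records proper time: Δτ = Δt/γ = 31/1.2374 = 25.1 years.

25.1 years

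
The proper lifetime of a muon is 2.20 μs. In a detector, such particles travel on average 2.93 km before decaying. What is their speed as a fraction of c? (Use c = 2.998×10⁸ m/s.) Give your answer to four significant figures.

0.9756c

Lab distance = (lab lifetime)·v = γτ·βc, so βγ = d/(cτ) = 2930/(2.998×10⁸ × 2.200×10^-6) = 4.4424.
With βγ = 4.4424: γ² = 1 + (βγ)² = 20.7349, and β = (βγ)/γ = 4.4424/4.55356 = 0.9756.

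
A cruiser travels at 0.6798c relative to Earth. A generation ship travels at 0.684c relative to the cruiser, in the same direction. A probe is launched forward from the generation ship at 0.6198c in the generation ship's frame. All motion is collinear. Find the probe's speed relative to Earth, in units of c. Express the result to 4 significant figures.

Compose velocities in two stages. Stage 1 (into S'): u₁ = (0.6198+0.684)/(1+0.6198×0.684) = 0.91563.
Stage 2 (into S): u = (0.91563+0.6798)/(1+0.91563×0.6798) = 0.98335, so the speed is 0.9833c.

0.9833c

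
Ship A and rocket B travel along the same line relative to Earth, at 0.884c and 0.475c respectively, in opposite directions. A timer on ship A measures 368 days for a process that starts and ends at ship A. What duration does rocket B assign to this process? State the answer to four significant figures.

The velocity of ship A relative to rocket B is (0.884 + 0.475)c / (1 + 0.884×0.475) = 0.95711c; relative speed 0.95711c.
At |u| = 0.95711c, γ = (1 − 0.91606)^(−1/2) = 3.4516.
Ship A's interval is proper; time dilation gives Δt_B = γΔτ = 3.4516 × 368 days = 1270 days.

1270 days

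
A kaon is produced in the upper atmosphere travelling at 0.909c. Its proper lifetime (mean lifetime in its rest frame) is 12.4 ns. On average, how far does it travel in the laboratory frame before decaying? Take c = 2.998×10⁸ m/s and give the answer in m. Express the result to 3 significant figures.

With β = 0.909, γ = 1/√(1 − 0.909²) = 1/√0.173719 = 2.3993.
Lab-frame lifetime: Δt = γτ = 2.3993 × 12.4 ns = 29.751 ns.
Distance: d = vΔt = 0.909 × 2.998×10⁸ m/s × 2.9751×10^-8 s = 8.11 m.

8.11 m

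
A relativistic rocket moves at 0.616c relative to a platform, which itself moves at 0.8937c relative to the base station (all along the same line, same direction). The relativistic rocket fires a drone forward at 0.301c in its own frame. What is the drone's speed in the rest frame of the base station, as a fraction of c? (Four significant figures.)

0.9858c

Apply u = (u'+v)/(1+u'v) twice. Drone in the platform frame: (0.301+0.616)/(1+0.301·0.616) = 0.917/1.185416 = 0.77357c.
That velocity, transformed to the rest frame of the base station: (0.77357+0.8937)/(1+0.77357·0.8937) = 1.66727/1.691339509 = 0.98577c.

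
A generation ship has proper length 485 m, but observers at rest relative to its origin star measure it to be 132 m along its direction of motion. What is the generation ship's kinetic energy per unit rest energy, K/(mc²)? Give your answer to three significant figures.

2.67

From L = L₀/γ: γ = 485/132 = 3.67424.
K/(mc²) = γ − 1 = 3.67424 − 1 = 2.67.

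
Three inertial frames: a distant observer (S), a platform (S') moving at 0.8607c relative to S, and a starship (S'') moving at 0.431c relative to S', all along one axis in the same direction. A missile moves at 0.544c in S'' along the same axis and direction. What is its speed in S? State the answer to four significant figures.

0.9826c

First combine the missile and starship (S''→S'): u₁ = (0.544 + 0.431)/(1 + 0.544×0.431) = 0.975/1.234464 = 0.78982.
Then combine with the platform (S'→S): u = (0.78982 + 0.8607)/(1 + 0.78982×0.8607) = 1.65052/1.679798074 = 0.98257.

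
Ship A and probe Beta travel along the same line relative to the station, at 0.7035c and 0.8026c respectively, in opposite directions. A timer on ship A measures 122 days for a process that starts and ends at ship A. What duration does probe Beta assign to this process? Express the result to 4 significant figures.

Transform ship A's velocity into probe Beta's frame: (0.7035 + 0.8026)/(1 + 0.7035·0.8026) = 1.5061/1.5646291, so the relative speed is 0.96259c.
γ for this relative speed: γ = 1/√(1 − 0.92658) = 3.6906.
The clock on ship A records proper time, so probe Beta measures Δt = γΔτ = 3.6906 × 122 = 450.3 days.

450.3 days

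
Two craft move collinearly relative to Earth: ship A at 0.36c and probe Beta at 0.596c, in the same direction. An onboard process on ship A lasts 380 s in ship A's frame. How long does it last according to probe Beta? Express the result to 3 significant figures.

398 s

Speed of ship A in probe Beta's frame: u = (v_A − v_B)/(1 − v_A v_B/c²) = (0.36 − 0.596)/(1 − 0.36×0.596) = −0.236/0.78544 = −0.30047; |u| = 0.30047c.
At |u| = 0.30047c, γ = (1 − 0.0902822)^(−1/2) = 1.0484.
The clock on ship A records proper time, so probe Beta measures Δt = γΔτ = 1.0484 × 380 = 398 s.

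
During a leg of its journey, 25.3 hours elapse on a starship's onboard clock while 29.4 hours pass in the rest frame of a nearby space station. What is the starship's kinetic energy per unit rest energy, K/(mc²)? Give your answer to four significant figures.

0.1621

From Δt = γΔτ: γ = 29.4/25.3 = 1.16206.
Since K = (γ−1)mc², K/(mc²) = 1.16206 − 1 = 0.1621.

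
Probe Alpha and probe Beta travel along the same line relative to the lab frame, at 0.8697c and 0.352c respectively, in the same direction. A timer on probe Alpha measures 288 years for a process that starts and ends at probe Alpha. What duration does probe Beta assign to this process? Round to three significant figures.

Speed of probe Alpha in probe Beta's frame: u = (v_A − v_B)/(1 − v_A v_B/c²) = (0.8697 − 0.352)/(1 − 0.8697×0.352) = 0.5177/0.6938656 = 0.74611; |u| = 0.74611c.
γ for this relative speed: γ = 1/√(1 − 0.55668) = 1.5019.
The clock on probe Alpha records proper time, so probe Beta measures Δt = γΔτ = 1.5019 × 288 = 433 years.

433 years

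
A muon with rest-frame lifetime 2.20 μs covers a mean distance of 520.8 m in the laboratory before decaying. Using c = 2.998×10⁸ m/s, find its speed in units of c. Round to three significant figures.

0.620c

d = βγcτ ⇒ βγ = d/(cτ) = 520.8 m / (659.56 m) = 0.78962.
β = (βγ)/√(1+(βγ)²) = 0.78962/√1.6235 = 0.620.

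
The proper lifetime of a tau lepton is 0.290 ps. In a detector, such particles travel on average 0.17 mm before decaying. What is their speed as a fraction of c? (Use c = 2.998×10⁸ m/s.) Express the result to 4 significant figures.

d = βγcτ ⇒ βγ = d/(cτ) = 1.700×10^-4 m / (8.6942×10^-5 m) = 1.9553.
β = (βγ)/√(1+(βγ)²) = 1.9553/√4.8232 = 0.8903.

0.8903c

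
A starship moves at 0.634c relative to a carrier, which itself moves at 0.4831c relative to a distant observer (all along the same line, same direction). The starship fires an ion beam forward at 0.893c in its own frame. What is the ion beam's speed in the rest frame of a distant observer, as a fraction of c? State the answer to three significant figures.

0.991c

Apply u = (u'+v)/(1+u'v) twice. Ion beam in the carrier frame: (0.893+0.634)/(1+0.893·0.634) = 1.527/1.566162 = 0.97499c.
That velocity, transformed to the rest frame of a distant observer: (0.97499+0.4831)/(1+0.97499·0.4831) = 1.45809/1.471017669 = 0.99121c.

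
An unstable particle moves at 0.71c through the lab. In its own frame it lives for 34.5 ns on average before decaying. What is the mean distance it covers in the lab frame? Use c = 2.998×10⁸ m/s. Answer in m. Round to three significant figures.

10.4 m

γ = 1/√(1 − β²) = 1/√(1 − 0.5041) = 1/√0.4959 = 1/0.704202 = 1.42.
Lab-frame lifetime: Δt = γτ = 1.42 × 34.5 ns = 48.99 ns.
Distance: d = vΔt = 0.71 × 2.998×10⁸ m/s × 4.8990×10^-8 s = 10.4 m.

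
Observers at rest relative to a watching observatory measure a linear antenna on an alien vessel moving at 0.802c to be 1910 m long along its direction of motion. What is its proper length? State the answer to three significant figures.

γ = 1/√(1 − β²) = 1/√(1 − 0.643204) = 1/√0.356796 = 1/0.597324 = 1.6741.
Proper length: L₀ = γ·L = 1.6741 × 1910 = 3200 m.

3200 m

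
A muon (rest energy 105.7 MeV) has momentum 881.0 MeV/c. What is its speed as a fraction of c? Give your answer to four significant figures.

0.9929c

βγ = pc/(mc²) = 881.0/105.7 = 8.3349.
Since γ² = 1 + (βγ)² = 70.4706, γ = √70.4706 = 8.39468, and β = (βγ)/γ = 8.3349/8.39468 = 0.9929.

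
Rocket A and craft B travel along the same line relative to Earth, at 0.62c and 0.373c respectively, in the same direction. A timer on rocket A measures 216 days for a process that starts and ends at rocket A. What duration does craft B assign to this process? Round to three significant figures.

228 days

The velocity of rocket A relative to craft B is (0.62 − 0.373)c / (1 − 0.62×0.373) = 0.3213c; relative speed 0.3213c.
At |u| = 0.3213c, γ = (1 − 0.103234)^(−1/2) = 1.056.
Rocket A's interval is proper; time dilation gives Δt_B = γΔτ = 1.056 × 216 days = 228 days.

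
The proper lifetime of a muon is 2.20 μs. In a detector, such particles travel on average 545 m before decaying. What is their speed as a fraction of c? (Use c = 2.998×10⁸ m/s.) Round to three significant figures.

0.637c

Lab distance = (lab lifetime)·v = γτ·βc, so βγ = d/(cτ) = 545.0/(2.998×10⁸ × 2.200×10^-6) = 0.82631.
With βγ = 0.82631: γ² = 1 + (βγ)² = 1.682788, and β = (βγ)/γ = 0.82631/1.29722 = 0.637.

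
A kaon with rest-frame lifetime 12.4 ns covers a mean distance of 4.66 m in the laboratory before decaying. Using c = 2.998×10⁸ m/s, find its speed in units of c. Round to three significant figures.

Let x = d/(cτ) = 4.660 m / (2.998×10⁸ m/s × 1.240×10^-8 s) = 1.2535. Since d = βγcτ, x = βγ = β/√(1−β²).
Solving: β² = x²/(1+x²) = 1.57126/2.57126 = 0.611086, so β = 0.782.

0.782c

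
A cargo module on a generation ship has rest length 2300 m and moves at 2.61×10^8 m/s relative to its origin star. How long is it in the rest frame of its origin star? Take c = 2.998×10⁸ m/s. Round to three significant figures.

β = v/c = (2.61×10^8 m/s)/(2.998×10⁸ m/s) = 0.87058.
β² = 0.7579095364, so γ = 1/√0.2420904636 = 2.0324.
Length contraction: L = L₀/γ = 2300/2.0324 = 1130 m.

1130 m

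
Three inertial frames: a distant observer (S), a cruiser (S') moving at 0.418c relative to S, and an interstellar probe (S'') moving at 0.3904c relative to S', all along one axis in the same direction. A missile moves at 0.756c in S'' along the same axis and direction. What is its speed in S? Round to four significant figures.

Apply u = (u'+v)/(1+u'v) twice. Missile in the cruiser frame: (0.756+0.3904)/(1+0.756·0.3904) = 1.1464/1.2951424 = 0.88515c.
That velocity, transformed to the rest frame of a distant observer: (0.88515+0.418)/(1+0.88515·0.418) = 1.30315/1.3699927 = 0.95121c.

0.9512c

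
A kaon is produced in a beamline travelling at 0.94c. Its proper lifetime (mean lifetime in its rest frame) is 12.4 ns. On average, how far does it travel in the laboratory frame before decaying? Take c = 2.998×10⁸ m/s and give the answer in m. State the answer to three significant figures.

10.2 m

Lorentz factor: γ = (1 − 0.8836)^(−1/2) = 2.9311.
Lab-frame lifetime: Δt = γτ = 2.9311 × 12.4 ns = 36.346 ns.
Distance: d = vΔt = 0.94 × 2.998×10⁸ m/s × 3.6346×10^-8 s = 10.2 m.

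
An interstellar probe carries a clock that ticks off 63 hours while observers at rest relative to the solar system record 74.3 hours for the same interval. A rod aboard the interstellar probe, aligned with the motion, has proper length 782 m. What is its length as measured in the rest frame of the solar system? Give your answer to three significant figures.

663 m

The time-dilation ratio gives γ = 74.3/63 = 1.17937.
The rod contracts by the same γ: 782 m / 1.17937 = 663 m.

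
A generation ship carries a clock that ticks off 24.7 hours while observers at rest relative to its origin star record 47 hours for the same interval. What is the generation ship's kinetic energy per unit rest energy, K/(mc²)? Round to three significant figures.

0.903

From Δt = γΔτ: γ = 47/24.7 = 1.90283.
Since K = (γ−1)mc², K/(mc²) = 1.90283 − 1 = 0.903.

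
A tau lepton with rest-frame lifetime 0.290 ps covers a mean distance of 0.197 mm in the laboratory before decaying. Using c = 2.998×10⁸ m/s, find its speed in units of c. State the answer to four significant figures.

0.9149c

Let x = d/(cτ) = 1.970×10^-4 m / (2.998×10⁸ m/s × 2.900×10^-13 s) = 2.2659. Since d = βγcτ, x = βγ = β/√(1−β²).
Solving: β² = x²/(1+x²) = 5.1343/6.1343 = 0.836982, so β = 0.9149.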